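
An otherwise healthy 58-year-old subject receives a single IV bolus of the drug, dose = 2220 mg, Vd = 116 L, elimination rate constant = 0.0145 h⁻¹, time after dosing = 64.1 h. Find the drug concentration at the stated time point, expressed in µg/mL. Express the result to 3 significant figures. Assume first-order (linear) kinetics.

7.56 µg/mL

C₀ = Dose / Vd = 2220 / 116 = 19.14 mg/L
C = C₀ · e^(−k·t) = 19.14 × e^(−0.01450 × 64.1)
  = 19.14 × 0.3948 = 7.556 mg/L
(7.556 mg/L = 7.556 µg/mL)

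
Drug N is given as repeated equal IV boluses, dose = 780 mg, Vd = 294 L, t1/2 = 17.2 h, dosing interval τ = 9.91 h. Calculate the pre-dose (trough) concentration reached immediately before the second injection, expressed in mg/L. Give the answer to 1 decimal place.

1.8 mg/L

C₀ per dose = Dose / Vd = 780 / 294 = 2.653 mg/L
k = ln2 / t½ = 0.693147 / 17.2 = 0.04030 h⁻¹
Fraction remaining after one interval: r = e^(−kτ) = e^(−0.04030 × 9.91) = 0.6707
Before dose 2, 1 dose has been given (aged 1τ).
C_trough = C₀ × r = 2.653 × 0.6707 = 1.779 mg/L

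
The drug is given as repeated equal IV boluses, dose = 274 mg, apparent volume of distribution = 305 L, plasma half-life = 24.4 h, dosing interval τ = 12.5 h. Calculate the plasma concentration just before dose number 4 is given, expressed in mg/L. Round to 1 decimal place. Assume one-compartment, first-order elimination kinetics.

C₀ per dose = Dose / Vd = 274 / 305 = 0.8984 mg/L
k = ln2 / t½ = 0.693147 / 24.4 = 0.02841 h⁻¹
Fraction remaining after one interval: r = e^(−kτ) = e^(−0.02841 × 12.5) = 0.7011
Before dose 4, 3 doses have been given (aged 1τ, 2τ, 3τ).
C_trough = C₀ × (r + r² + … + r^3) = C₀ × r(1−r^3)/(1−r)
        = 0.8984 × 0.7011 × (1 − 0.3446) / (1 − 0.7011) = 1.381 mg/L

1.4 mg/L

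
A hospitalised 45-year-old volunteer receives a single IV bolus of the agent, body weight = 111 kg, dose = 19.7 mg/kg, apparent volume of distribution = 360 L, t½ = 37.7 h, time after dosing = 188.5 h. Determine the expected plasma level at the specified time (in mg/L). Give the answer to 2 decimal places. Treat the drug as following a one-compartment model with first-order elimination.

Total dose = 19.7 × 111 = 2187 mg
C₀ = Dose / Vd = 2187 / 360 = 6.075 mg/L
k = ln2 / t½ = 0.693147 / 37.7 = 0.01839 h⁻¹
t / t½ = 188.5 / 37.7 = 5 half-lives
C = C₀ × (1/2)^5 = 6.075 × 0.03125 = 0.1898 mg/L

0.19 mg/L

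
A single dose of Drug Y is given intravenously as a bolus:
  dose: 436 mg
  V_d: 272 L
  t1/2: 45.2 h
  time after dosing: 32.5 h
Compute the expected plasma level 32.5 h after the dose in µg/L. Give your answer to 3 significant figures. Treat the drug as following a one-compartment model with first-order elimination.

974 µg/L

C₀ = Dose / Vd = 436.0 / 272 = 1.603 mg/L
k = ln2 / t½ = 0.693147 / 45.2 = 0.01534 h⁻¹
C = C₀ · e^(−k·t) = 1.603 × e^(−0.01534 × 32.5)
  = 1.603 × 0.6074 = 0.9737 mg/L
Convert: 0.9737 mg/L × 1000 = 973.7 µg/L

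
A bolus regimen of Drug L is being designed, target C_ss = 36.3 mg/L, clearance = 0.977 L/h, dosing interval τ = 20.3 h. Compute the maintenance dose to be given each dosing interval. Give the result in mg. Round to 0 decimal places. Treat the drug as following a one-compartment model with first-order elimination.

At steady state, Dose/τ = Css × CL.
Dose = Css × CL × τ = 36.3 × 0.9770 × 20.3 = 719.9 mg

720 mg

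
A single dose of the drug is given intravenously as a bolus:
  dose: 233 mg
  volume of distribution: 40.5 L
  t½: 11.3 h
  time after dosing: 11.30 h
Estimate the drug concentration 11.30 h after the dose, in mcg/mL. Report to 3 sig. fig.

C₀ = Dose / Vd = 233.0 / 40.5 = 5.753 mg/L
k = ln2 / t½ = 0.693147 / 11.3 = 0.06134 h⁻¹
t / t½ = 11.30 / 11.3 = 1 half-lives
C = C₀ × (1/2)^1 = 5.753 × 0.5000 = 2.877 mg/L
(2.877 mg/L = 2.877 mcg/mL)

2.88 mcg/mL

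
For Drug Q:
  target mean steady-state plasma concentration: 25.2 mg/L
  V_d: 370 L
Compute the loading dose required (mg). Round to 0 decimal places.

9324 mg

LD = Css × Vd = 25.2 × 370 = 9324 mg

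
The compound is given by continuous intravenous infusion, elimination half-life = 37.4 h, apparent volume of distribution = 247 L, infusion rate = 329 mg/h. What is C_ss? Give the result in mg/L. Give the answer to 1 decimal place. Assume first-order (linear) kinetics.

71.9 mg/L

k = ln2 / t½ = 0.693147 / 37.4 = 0.01853 h⁻¹
CL = k × Vd = 0.01853 × 247 = 4.577 L/h
At steady state Css = R₀ / CL = 329 / 4.577 = 71.88 mg/L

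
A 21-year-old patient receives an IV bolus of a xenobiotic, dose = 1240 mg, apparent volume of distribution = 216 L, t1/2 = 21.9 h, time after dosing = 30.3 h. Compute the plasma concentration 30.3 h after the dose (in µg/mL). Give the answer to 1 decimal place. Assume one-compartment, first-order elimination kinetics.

C₀ = Dose / Vd = 1240 / 216 = 5.741 mg/L
k = ln2 / t½ = 0.693147 / 21.9 = 0.03165 h⁻¹
C = C₀ · e^(−k·t) = 5.741 × e^(−0.03165 × 30.3)
  = 5.741 × 0.3833 = 2.201 mg/L
(2.201 mg/L = 2.201 µg/mL)

2.2 µg/mL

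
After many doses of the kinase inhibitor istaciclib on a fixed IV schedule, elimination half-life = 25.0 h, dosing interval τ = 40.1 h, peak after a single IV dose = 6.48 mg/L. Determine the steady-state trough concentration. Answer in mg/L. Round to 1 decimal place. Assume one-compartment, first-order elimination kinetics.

k = ln2 / t½ = 0.693147 / 25.0 = 0.02773 h⁻¹
e^(−kτ) = e^(−0.02773 × 40.1) = 0.3289
Accumulation ratio R = 1 / (1 − e^(−kτ)) = 1 / (1 − 0.3289) = 1.490
Steady-state trough = C₀ × R × e^(−kτ) = 6.48 × 1.490 × 0.3289 = 3.176 mg/L

3.2 mg/L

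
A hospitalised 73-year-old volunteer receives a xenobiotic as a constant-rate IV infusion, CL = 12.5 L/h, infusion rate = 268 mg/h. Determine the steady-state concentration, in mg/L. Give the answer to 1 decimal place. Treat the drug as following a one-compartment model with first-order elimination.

At steady state Css = R₀ / CL = 268 / 12.50 = 21.44 mg/L

21.4 mg/L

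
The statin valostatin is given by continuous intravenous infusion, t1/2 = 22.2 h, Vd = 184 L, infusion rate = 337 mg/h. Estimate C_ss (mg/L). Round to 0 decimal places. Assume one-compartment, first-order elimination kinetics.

59 mg/L

k = ln2 / t½ = 0.693147 / 22.2 = 0.03122 h⁻¹
CL = k × Vd = 0.03122 × 184 = 5.744 L/h
At steady state Css = R₀ / CL = 337 / 5.744 = 58.67 mg/L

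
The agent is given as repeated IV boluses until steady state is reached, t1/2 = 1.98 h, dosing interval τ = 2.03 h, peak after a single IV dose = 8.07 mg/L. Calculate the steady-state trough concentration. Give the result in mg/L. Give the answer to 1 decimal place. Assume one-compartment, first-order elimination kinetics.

k = ln2 / t½ = 0.693147 / 1.98 = 0.3501 h⁻¹
e^(−kτ) = e^(−0.3501 × 2.03) = 0.4913
Accumulation ratio R = 1 / (1 − e^(−kτ)) = 1 / (1 − 0.4913) = 1.966
Steady-state trough = C₀ × R × e^(−kτ) = 8.07 × 1.966 × 0.4913 = 7.795 mg/L

7.8 mg/L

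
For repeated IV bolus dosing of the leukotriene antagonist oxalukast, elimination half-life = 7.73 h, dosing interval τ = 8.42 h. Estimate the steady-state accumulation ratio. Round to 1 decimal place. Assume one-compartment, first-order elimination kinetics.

k = ln2 / t½ = 0.693147 / 7.73 = 0.08967 h⁻¹
e^(−kτ) = e^(−0.08967 × 8.42) = 0.4700
Accumulation ratio R = 1 / (1 − e^(−kτ)) = 1 / (1 − 0.4700) = 1.887

1.9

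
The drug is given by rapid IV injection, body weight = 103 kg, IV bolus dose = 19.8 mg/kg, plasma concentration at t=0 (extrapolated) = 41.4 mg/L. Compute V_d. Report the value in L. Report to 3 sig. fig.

49.3 L

Dose = 19.8 × 103 = 2039 mg
Vd = Dose / C₀ = 2039 / 41.4 = 49.25 L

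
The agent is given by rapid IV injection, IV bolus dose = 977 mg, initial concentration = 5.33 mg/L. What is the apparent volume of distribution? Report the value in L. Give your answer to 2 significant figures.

180 L

Vd = Dose / C₀ = 977.0 / 5.33 = 183.3 L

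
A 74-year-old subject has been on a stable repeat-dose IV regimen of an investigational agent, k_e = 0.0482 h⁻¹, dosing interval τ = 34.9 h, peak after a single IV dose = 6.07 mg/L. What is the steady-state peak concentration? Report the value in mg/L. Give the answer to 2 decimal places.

7.46 mg/L

e^(−kτ) = e^(−0.04820 × 34.9) = 0.1860
Accumulation ratio R = 1 / (1 − e^(−kτ)) = 1 / (1 − 0.1860) = 1.229
Steady-state peak = C₀ × R = 6.07 × 1.229 = 7.460 mg/L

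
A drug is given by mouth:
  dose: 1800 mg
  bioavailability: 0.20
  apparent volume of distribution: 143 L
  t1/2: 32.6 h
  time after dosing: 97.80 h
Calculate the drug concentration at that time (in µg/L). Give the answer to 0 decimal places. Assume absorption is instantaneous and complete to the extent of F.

Amount reaching circulation = F × Dose = 0.20 × 1800 = 360.0 mg
C₀ = F·Dose / Vd = 360.0 / 143 = 2.517 mg/L
k = ln2 / t½ = 0.693147 / 32.6 = 0.02126 h⁻¹
t / t½ = 97.80 / 32.6 = 3 half-lives
C = C₀ × (1/2)^3 = 2.517 × 0.1250 = 0.3146 mg/L
Convert: 0.3146 mg/L × 1000 = 314.6 µg/L

315 µg/L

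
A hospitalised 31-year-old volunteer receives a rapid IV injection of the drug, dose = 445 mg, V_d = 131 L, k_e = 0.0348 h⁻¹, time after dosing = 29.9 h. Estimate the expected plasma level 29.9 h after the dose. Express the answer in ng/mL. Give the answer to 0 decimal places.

1200 ng/mL

C₀ = Dose / Vd = 445.0 / 131 = 3.397 mg/L
C = C₀ · e^(−k·t) = 3.397 × e^(−0.03480 × 29.9)
  = 3.397 × 0.3533 = 1.200 mg/L
Convert: 1.200 mg/L × 1000 = 1200 ng/mL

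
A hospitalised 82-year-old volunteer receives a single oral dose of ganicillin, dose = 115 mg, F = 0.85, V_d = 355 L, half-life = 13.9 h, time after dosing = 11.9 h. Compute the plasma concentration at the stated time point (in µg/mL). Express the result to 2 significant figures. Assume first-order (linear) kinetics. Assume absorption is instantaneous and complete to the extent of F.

Amount reaching circulation = F × Dose = 0.85 × 115.0 = 97.75 mg
C₀ = F·Dose / Vd = 97.75 / 355 = 0.2754 mg/L
k = ln2 / t½ = 0.693147 / 13.9 = 0.04987 h⁻¹
C = C₀ · e^(−k·t) = 0.2754 × e^(−0.04987 × 11.9)
  = 0.2754 × 0.5524 = 0.1521 mg/L
(0.1521 mg/L = 0.1521 µg/mL)

0.15 µg/mL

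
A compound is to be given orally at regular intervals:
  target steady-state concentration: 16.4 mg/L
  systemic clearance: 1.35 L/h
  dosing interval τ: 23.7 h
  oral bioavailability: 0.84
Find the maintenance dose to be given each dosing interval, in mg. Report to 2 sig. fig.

620 mg

At steady state, F × (Dose/τ) = Css × CL.
Dose = Css × CL × τ / F = 16.4 × 1.350 × 23.7 / 0.84 = 624.7 mg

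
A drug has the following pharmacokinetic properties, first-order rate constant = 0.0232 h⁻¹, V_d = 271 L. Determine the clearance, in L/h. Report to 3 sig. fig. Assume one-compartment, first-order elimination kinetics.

CL = k × Vd = 0.0232 × 271 = 6.287 L/h

6.29 L/h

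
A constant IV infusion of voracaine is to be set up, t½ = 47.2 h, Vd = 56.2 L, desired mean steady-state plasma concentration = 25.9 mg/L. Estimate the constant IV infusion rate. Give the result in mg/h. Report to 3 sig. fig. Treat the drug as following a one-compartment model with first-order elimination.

k = ln2 / t½ = 0.693147 / 47.2 = 0.01469 h⁻¹
CL = k × Vd = 0.01469 × 56.2 = 0.8256 L/h
At steady state, infusion rate R₀ = Css × CL = 25.9 × 0.8256 = 21.38 mg/h

21.4 mg/h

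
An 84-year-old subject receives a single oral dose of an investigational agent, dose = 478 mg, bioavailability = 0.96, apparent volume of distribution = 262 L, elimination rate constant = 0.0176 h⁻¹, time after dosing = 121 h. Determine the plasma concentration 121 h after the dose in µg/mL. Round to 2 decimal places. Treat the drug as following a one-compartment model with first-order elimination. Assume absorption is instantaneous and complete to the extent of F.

0.21 µg/mL

Amount reaching circulation = F × Dose = 0.96 × 478.0 = 458.9 mg
C₀ = F·Dose / Vd = 458.9 / 262 = 1.752 mg/L
C = C₀ · e^(−k·t) = 1.752 × e^(−0.01760 × 121)
  = 1.752 × 0.1189 = 0.2083 mg/L
(0.2083 mg/L = 0.2083 µg/mL)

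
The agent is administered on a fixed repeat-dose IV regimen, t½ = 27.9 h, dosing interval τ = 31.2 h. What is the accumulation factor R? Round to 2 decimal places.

1.85

k = ln2 / t½ = 0.693147 / 27.9 = 0.02484 h⁻¹
e^(−kτ) = e^(−0.02484 × 31.2) = 0.4607
Accumulation ratio R = 1 / (1 − e^(−kτ)) = 1 / (1 − 0.4607) = 1.854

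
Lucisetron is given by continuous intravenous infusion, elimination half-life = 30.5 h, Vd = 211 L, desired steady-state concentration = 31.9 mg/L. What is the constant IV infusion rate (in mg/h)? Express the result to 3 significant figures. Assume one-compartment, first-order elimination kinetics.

k = ln2 / t½ = 0.693147 / 30.5 = 0.02273 h⁻¹
CL = k × Vd = 0.02273 × 211 = 4.796 L/h
At steady state, infusion rate R₀ = Css × CL = 31.9 × 4.796 = 153.0 mg/h

153 mg/h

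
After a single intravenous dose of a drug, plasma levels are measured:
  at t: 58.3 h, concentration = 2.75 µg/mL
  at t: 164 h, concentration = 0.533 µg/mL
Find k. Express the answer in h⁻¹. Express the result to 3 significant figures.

0.0155 h⁻¹

k = ln(C₁/C₂) / (t₂ − t₁) = ln(2.75/0.533) / (164 − 58.3)
  = 1.641 / 105.7 = 0.01553 h⁻¹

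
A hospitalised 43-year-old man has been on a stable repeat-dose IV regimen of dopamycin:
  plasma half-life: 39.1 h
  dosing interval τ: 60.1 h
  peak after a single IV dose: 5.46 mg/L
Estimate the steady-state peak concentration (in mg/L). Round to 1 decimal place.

8.3 mg/L

k = ln2 / t½ = 0.693147 / 39.1 = 0.01773 h⁻¹
e^(−kτ) = e^(−0.01773 × 60.1) = 0.3445
Accumulation ratio R = 1 / (1 − e^(−kτ)) = 1 / (1 − 0.3445) = 1.526
Steady-state peak = C₀ × R = 5.46 × 1.526 = 8.332 mg/L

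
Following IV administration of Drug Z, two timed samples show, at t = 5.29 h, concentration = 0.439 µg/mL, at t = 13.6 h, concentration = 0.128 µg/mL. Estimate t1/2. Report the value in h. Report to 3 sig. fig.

k = ln(C₁/C₂) / (t₂ − t₁) = ln(0.439/0.128) / (13.6 − 5.29)
  = 1.232 / 8.310 = 0.1483 h⁻¹
t½ = ln2 / k = 0.693147 / 0.1483 = 4.674 h

4.67 h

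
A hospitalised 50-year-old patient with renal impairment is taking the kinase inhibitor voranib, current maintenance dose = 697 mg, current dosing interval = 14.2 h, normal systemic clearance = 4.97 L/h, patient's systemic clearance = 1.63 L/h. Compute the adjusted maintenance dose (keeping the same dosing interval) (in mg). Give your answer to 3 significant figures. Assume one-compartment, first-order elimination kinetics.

To keep the same average steady-state level, dosing rate must scale with clearance.
CL ratio = 1.63 / 4.97 = 0.3280
New dose (same interval) = 697 × 0.3280 = 228.6 mg

229 mg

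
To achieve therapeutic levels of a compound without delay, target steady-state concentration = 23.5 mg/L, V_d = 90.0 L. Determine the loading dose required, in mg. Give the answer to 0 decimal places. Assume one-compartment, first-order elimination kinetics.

2115 mg

LD = Css × Vd = 23.5 × 90.0 = 2115 mg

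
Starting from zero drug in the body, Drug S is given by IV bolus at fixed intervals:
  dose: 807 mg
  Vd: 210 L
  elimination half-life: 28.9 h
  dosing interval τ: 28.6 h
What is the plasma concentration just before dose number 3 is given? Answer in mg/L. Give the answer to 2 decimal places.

C₀ per dose = Dose / Vd = 807 / 210 = 3.843 mg/L
k = ln2 / t½ = 0.693147 / 28.9 = 0.02398 h⁻¹
Fraction remaining after one interval: r = e^(−kτ) = e^(−0.02398 × 28.6) = 0.5037
Before dose 3, 2 doses have been given (aged 1τ, 2τ).
C_trough = C₀ × (r + r²) = 3.843 × (0.5037 + 0.2537) = 2.911 mg/L

2.91 mg/L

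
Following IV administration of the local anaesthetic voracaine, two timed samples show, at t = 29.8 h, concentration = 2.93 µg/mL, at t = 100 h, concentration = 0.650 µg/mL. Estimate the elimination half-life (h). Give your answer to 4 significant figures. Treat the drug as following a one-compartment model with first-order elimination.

k = ln(C₁/C₂) / (t₂ − t₁) = ln(2.93/0.650) / (100 − 29.8)
  = 1.506 / 70.20 = 0.02145 h⁻¹
t½ = ln2 / k = 0.693147 / 0.02145 = 32.31 h

32.31 h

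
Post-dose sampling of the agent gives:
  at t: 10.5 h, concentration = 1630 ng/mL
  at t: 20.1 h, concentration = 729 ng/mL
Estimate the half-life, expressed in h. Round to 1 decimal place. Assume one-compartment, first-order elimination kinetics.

8.3 h

k = ln(C₁/C₂) / (t₂ − t₁) = ln(1630/729) / (20.1 − 10.5)
  = 0.8047 / 9.600 = 0.08382 h⁻¹
t½ = ln2 / k = 0.693147 / 0.08382 = 8.269 h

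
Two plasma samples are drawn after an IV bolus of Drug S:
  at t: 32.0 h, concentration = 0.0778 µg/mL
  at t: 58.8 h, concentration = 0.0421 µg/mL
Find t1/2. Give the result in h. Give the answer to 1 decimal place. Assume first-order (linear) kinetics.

k = ln(C₁/C₂) / (t₂ − t₁) = ln(0.0778/0.0421) / (58.8 − 32.0)
  = 0.6141 / 26.80 = 0.02291 h⁻¹
t½ = ln2 / k = 0.693147 / 0.02291 = 30.26 h

30.3 h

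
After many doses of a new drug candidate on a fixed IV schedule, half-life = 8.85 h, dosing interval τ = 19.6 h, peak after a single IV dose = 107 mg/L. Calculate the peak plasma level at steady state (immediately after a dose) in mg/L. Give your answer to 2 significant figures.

k = ln2 / t½ = 0.693147 / 8.85 = 0.07832 h⁻¹
e^(−kτ) = e^(−0.07832 × 19.6) = 0.2154
Accumulation ratio R = 1 / (1 − e^(−kτ)) = 1 / (1 − 0.2154) = 1.275
Steady-state peak = C₀ × R = 107 × 1.275 = 136.4 mg/L

140 mg/L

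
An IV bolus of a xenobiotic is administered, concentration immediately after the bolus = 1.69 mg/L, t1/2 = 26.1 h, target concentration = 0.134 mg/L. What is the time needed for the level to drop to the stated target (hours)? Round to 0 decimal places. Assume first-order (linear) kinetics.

k = ln2 / t½ = 0.693147 / 26.1 = 0.02656 h⁻¹
t = ln(C₀ / C) / k = ln(1.690 / 0.134) / 0.02656
  = ln(12.61) / 0.02656 = 2.534 / 0.02656 = 95.41 h

95 h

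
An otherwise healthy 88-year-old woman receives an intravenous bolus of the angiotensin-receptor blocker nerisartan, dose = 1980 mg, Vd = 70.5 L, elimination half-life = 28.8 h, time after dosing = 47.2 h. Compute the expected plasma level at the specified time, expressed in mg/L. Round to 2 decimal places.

C₀ = Dose / Vd = 1980 / 70.5 = 28.09 mg/L
k = ln2 / t½ = 0.693147 / 28.8 = 0.02407 h⁻¹
C = C₀ · e^(−k·t) = 28.09 × e^(−0.02407 × 47.2)
  = 28.09 × 0.3211 = 9.020 mg/L

9.02 mg/L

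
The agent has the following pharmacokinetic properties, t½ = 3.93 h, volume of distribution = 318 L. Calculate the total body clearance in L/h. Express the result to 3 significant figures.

k = ln2 / t½ = 0.693147 / 3.93 = 0.1764 h⁻¹
CL = k × Vd = 0.1764 × 318 = 56.10 L/h

56.1 L/h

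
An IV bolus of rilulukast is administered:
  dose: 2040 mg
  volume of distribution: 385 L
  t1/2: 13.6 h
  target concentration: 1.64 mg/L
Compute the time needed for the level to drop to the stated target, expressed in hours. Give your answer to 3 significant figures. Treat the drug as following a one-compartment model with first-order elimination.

23.0 h

C₀ = Dose / Vd = 2040 / 385 = 5.299 mg/L
k = ln2 / t½ = 0.693147 / 13.6 = 0.05097 h⁻¹
t = ln(C₀ / C) / k = ln(5.299 / 1.64) / 0.05097
  = ln(3.231) / 0.05097 = 1.173 / 0.05097 = 23.01 h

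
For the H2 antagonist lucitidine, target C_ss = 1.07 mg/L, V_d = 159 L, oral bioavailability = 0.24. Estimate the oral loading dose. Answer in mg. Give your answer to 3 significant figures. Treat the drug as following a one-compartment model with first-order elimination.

709 mg

LD = Css × Vd / F = 1.07 × 159 / 0.24 = 708.9 mg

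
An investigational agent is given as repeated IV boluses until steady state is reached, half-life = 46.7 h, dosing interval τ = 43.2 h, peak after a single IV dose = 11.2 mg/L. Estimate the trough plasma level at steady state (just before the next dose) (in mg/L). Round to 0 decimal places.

12 mg/L

k = ln2 / t½ = 0.693147 / 46.7 = 0.01484 h⁻¹
e^(−kτ) = e^(−0.01484 × 43.2) = 0.5267
Accumulation ratio R = 1 / (1 − e^(−kτ)) = 1 / (1 − 0.5267) = 2.113
Steady-state trough = C₀ × R × e^(−kτ) = 11.2 × 2.113 × 0.5267 = 12.46 mg/L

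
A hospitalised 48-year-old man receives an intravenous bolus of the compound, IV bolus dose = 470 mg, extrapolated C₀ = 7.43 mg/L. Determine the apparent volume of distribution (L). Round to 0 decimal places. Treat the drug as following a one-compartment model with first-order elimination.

63 L

Vd = Dose / C₀ = 470.0 / 7.43 = 63.26 L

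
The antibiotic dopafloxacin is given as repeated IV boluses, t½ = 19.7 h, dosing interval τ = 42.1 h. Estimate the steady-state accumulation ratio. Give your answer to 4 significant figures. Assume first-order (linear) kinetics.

k = ln2 / t½ = 0.693147 / 19.7 = 0.03519 h⁻¹
e^(−kτ) = e^(−0.03519 × 42.1) = 0.2273
Accumulation ratio R = 1 / (1 − e^(−kτ)) = 1 / (1 − 0.2273) = 1.294

1.294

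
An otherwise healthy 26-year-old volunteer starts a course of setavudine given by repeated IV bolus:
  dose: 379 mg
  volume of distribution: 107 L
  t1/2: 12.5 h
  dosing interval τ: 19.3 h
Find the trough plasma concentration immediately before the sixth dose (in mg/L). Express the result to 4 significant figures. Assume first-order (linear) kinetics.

1.840 mg/L

C₀ per dose = Dose / Vd = 379 / 107 = 3.542 mg/L
k = ln2 / t½ = 0.693147 / 12.5 = 0.05545 h⁻¹
Fraction remaining after one interval: r = e^(−kτ) = e^(−0.05545 × 19.3) = 0.3429
Before dose 6, 5 doses have been given (aged 1τ, 2τ, 3τ, 4τ, 5τ).
C_trough = C₀ × (r + r² + … + r^5) = C₀ × r(1−r^5)/(1−r)
        = 3.542 × 0.3429 × (1 − 0.004741) / (1 − 0.3429) = 1.840 mg/L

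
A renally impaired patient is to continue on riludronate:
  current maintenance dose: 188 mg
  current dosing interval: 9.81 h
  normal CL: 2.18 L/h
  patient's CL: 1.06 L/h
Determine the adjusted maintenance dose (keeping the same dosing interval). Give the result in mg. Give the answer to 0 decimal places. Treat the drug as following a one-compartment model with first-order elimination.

To keep the same average steady-state level, dosing rate must scale with clearance.
CL ratio = 1.06 / 2.18 = 0.4862
New dose (same interval) = 188 × 0.4862 = 91.41 mg

91 mg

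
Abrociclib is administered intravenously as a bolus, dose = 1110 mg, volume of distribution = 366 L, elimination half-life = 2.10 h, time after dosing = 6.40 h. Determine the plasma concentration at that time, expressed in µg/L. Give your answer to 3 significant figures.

367 µg/L

C₀ = Dose / Vd = 1110 / 366 = 3.033 mg/L
k = ln2 / t½ = 0.693147 / 2.10 = 0.3301 h⁻¹
C = C₀ · e^(−k·t) = 3.033 × e^(−0.3301 × 6.40)
  = 3.033 × 0.1209 = 0.3667 mg/L
Convert: 0.3667 mg/L × 1000 = 366.7 µg/L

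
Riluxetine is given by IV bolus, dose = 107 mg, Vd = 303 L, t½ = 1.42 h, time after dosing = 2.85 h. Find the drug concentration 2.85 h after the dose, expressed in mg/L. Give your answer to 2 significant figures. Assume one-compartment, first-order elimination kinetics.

C₀ = Dose / Vd = 107.0 / 303 = 0.3531 mg/L
k = ln2 / t½ = 0.693147 / 1.42 = 0.4881 h⁻¹
C = C₀ · e^(−k·t) = 0.3531 × e^(−0.4881 × 2.85)
  = 0.3531 × 0.2488 = 0.08785 mg/L

0.088 mg/L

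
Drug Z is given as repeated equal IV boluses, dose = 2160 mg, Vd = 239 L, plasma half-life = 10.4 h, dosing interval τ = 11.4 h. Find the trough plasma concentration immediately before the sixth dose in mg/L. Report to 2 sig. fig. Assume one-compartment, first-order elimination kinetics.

7.8 mg/L

C₀ per dose = Dose / Vd = 2160 / 239 = 9.038 mg/L
k = ln2 / t½ = 0.693147 / 10.4 = 0.06665 h⁻¹
Fraction remaining after one interval: r = e^(−kτ) = e^(−0.06665 × 11.4) = 0.4678
Before dose 6, 5 doses have been given (aged 1τ, 2τ, 3τ, 4τ, 5τ).
C_trough = C₀ × (r + r² + … + r^5) = C₀ × r(1−r^5)/(1−r)
        = 9.038 × 0.4678 × (1 − 0.02240) / (1 − 0.4678) = 7.766 mg/L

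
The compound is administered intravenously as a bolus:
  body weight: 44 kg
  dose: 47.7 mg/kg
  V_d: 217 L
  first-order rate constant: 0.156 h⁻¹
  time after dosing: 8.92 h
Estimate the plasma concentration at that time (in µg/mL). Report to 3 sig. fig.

Total dose = 47.7 × 44 = 2099 mg
C₀ = Dose / Vd = 2099 / 217 = 9.673 mg/L
C = C₀ · e^(−k·t) = 9.673 × e^(−0.1560 × 8.92)
  = 9.673 × 0.2487 = 2.406 mg/L
(2.406 mg/L = 2.406 µg/mL)

2.41 µg/mL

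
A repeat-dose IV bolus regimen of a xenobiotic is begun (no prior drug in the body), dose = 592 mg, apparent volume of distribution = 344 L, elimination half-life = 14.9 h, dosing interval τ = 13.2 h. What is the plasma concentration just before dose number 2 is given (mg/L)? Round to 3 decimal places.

0.931 mg/L

C₀ per dose = Dose / Vd = 592 / 344 = 1.721 mg/L
k = ln2 / t½ = 0.693147 / 14.9 = 0.04652 h⁻¹
Fraction remaining after one interval: r = e^(−kτ) = e^(−0.04652 × 13.2) = 0.5411
Before dose 2, 1 dose has been given (aged 1τ).
C_trough = C₀ × r = 1.721 × 0.5411 = 0.9312 mg/L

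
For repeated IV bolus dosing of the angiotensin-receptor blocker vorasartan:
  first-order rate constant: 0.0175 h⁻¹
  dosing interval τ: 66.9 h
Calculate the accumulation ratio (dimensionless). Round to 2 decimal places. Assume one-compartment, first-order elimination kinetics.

e^(−kτ) = e^(−0.01750 × 66.9) = 0.3101
Accumulation ratio R = 1 / (1 − e^(−kτ)) = 1 / (1 − 0.3101) = 1.449

1.45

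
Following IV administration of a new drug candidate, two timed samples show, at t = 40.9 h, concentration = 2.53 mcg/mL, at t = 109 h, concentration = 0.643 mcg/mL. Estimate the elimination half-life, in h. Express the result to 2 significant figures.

34 h

k = ln(C₁/C₂) / (t₂ − t₁) = ln(2.53/0.643) / (109 − 40.9)
  = 1.370 / 68.10 = 0.02012 h⁻¹
t½ = ln2 / k = 0.693147 / 0.02012 = 34.45 h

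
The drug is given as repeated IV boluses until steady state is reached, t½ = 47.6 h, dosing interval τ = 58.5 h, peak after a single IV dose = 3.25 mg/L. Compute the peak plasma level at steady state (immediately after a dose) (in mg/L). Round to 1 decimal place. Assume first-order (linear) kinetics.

5.7 mg/L

k = ln2 / t½ = 0.693147 / 47.6 = 0.01456 h⁻¹
e^(−kτ) = e^(−0.01456 × 58.5) = 0.4267
Accumulation ratio R = 1 / (1 − e^(−kτ)) = 1 / (1 − 0.4267) = 1.744
Steady-state peak = C₀ × R = 3.25 × 1.744 = 5.668 mg/L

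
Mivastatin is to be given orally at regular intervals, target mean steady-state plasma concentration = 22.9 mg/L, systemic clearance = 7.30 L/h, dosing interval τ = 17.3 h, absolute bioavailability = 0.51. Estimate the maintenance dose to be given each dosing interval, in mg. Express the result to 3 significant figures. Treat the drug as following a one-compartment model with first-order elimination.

5670 mg

At steady state, F × (Dose/τ) = Css × CL.
Dose = Css × CL × τ / F = 22.9 × 7.300 × 17.3 / 0.51 = 5671 mg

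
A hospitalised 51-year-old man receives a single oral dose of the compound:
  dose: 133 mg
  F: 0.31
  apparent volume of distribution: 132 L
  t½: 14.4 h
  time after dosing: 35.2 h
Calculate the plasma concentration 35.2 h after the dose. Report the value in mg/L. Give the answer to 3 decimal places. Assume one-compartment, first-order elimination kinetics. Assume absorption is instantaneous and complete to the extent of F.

Amount reaching circulation = F × Dose = 0.31 × 133.0 = 41.23 mg
C₀ = F·Dose / Vd = 41.23 / 132 = 0.3123 mg/L
k = ln2 / t½ = 0.693147 / 14.4 = 0.04814 h⁻¹
C = C₀ · e^(−k·t) = 0.3123 × e^(−0.04814 × 35.2)
  = 0.3123 × 0.1837 = 0.05737 mg/L

0.057 mg/L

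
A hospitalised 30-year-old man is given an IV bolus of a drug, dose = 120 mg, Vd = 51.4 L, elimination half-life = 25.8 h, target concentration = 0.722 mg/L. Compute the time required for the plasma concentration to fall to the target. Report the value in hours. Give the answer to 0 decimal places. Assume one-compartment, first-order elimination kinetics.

44 h

C₀ = Dose / Vd = 120.0 / 51.4 = 2.335 mg/L
k = ln2 / t½ = 0.693147 / 25.8 = 0.02687 h⁻¹
t = ln(C₀ / C) / k = ln(2.335 / 0.722) / 0.02687
  = ln(3.234) / 0.02687 = 1.174 / 0.02687 = 43.69 h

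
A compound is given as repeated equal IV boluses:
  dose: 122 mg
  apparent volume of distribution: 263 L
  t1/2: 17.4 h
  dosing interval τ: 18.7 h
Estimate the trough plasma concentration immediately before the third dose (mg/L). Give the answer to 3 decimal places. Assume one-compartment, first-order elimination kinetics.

0.325 mg/L

C₀ per dose = Dose / Vd = 122 / 263 = 0.4639 mg/L
k = ln2 / t½ = 0.693147 / 17.4 = 0.03984 h⁻¹
Fraction remaining after one interval: r = e^(−kτ) = e^(−0.03984 × 18.7) = 0.4747
Before dose 3, 2 doses have been given (aged 1τ, 2τ).
C_trough = C₀ × (r + r²) = 0.4639 × (0.4747 + 0.2253) = 0.3247 mg/L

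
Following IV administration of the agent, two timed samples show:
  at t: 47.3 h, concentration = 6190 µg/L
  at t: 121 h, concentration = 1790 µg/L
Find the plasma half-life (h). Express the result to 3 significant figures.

k = ln(C₁/C₂) / (t₂ − t₁) = ln(6190/1790) / (121 − 47.3)
  = 1.241 / 73.70 = 0.01684 h⁻¹
t½ = ln2 / k = 0.693147 / 0.01684 = 41.16 h

41.2 h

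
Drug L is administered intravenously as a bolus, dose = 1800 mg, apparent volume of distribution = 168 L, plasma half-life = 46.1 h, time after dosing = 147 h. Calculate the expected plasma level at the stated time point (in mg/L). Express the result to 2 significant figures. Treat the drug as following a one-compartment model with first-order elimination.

1.2 mg/L

C₀ = Dose / Vd = 1800 / 168 = 10.71 mg/L
k = ln2 / t½ = 0.693147 / 46.1 = 0.01504 h⁻¹
C = C₀ · e^(−k·t) = 10.71 × e^(−0.01504 × 147)
  = 10.71 × 0.1096 = 1.174 mg/L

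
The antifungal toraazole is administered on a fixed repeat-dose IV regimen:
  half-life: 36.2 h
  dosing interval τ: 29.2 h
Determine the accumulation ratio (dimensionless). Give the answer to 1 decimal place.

k = ln2 / t½ = 0.693147 / 36.2 = 0.01915 h⁻¹
e^(−kτ) = e^(−0.01915 × 29.2) = 0.5717
Accumulation ratio R = 1 / (1 − e^(−kτ)) = 1 / (1 − 0.5717) = 2.335

2.3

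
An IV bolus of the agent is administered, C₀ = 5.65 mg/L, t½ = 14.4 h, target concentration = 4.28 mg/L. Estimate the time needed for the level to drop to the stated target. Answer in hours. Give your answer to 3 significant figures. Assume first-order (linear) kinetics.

5.77 h

k = ln2 / t½ = 0.693147 / 14.4 = 0.04814 h⁻¹
t = ln(C₀ / C) / k = ln(5.650 / 4.28) / 0.04814
  = ln(1.320) / 0.04814 = 0.2776 / 0.04814 = 5.767 h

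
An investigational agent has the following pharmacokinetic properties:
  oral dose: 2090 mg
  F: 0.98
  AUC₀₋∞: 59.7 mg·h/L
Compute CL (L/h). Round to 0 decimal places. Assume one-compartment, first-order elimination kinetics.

34 L/h

CL = F·Dose / AUC = 0.98 × 2090 / 59.7 = 34.31 L/h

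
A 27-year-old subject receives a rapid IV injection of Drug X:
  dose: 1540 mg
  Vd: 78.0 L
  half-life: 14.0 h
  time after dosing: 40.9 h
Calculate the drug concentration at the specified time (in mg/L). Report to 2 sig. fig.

C₀ = Dose / Vd = 1540 / 78.0 = 19.74 mg/L
k = ln2 / t½ = 0.693147 / 14.0 = 0.04951 h⁻¹
C = C₀ · e^(−k·t) = 19.74 × e^(−0.04951 × 40.9)
  = 19.74 × 0.1320 = 2.606 mg/L

2.6 mg/L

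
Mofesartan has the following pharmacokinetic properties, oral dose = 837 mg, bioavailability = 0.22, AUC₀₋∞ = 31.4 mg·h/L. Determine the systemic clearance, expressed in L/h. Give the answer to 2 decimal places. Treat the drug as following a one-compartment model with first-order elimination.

5.86 L/h

CL = F·Dose / AUC = 0.22 × 837 / 31.4 = 5.864 L/h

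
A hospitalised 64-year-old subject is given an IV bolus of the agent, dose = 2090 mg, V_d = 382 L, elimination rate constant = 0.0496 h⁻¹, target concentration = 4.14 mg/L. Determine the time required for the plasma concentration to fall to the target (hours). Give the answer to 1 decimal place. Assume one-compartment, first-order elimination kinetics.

5.6 h

C₀ = Dose / Vd = 2090 / 382 = 5.471 mg/L
t = ln(C₀ / C) / k = ln(5.471 / 4.14) / 0.04960
  = ln(1.321) / 0.04960 = 0.2784 / 0.04960 = 5.613 h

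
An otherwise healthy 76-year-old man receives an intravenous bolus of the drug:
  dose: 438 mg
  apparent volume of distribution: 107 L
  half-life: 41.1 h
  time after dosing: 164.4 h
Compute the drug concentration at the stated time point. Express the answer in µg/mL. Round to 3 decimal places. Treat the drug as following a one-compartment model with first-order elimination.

0.256 µg/mL

C₀ = Dose / Vd = 438.0 / 107 = 4.093 mg/L
k = ln2 / t½ = 0.693147 / 41.1 = 0.01686 h⁻¹
t / t½ = 164.4 / 41.1 = 4 half-lives
C = C₀ × (1/2)^4 = 4.093 × 0.06250 = 0.2558 mg/L
(0.2558 mg/L = 0.2558 µg/mL)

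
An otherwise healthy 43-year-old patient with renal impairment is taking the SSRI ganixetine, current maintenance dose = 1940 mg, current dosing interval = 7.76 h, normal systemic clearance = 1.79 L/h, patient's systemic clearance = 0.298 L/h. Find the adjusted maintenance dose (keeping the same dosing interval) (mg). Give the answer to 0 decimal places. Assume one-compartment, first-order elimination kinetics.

323 mg

To keep the same average steady-state level, dosing rate must scale with clearance.
CL ratio = 0.298 / 1.79 = 0.1665
New dose (same interval) = 1940 × 0.1665 = 323.0 mg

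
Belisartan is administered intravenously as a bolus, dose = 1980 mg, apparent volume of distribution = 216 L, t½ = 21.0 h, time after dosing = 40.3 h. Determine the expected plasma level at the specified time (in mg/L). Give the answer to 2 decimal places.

2.42 mg/L

C₀ = Dose / Vd = 1980 / 216 = 9.167 mg/L
k = ln2 / t½ = 0.693147 / 21.0 = 0.03301 h⁻¹
C = C₀ · e^(−k·t) = 9.167 × e^(−0.03301 × 40.3)
  = 9.167 × 0.2644 = 2.424 mg/L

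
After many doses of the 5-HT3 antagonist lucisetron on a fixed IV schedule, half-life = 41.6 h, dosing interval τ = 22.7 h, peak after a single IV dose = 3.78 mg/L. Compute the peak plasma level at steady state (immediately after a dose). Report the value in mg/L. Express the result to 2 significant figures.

k = ln2 / t½ = 0.693147 / 41.6 = 0.01666 h⁻¹
e^(−kτ) = e^(−0.01666 × 22.7) = 0.6851
Accumulation ratio R = 1 / (1 − e^(−kτ)) = 1 / (1 − 0.6851) = 3.176
Steady-state peak = C₀ × R = 3.78 × 3.176 = 12.01 mg/L

12 mg/L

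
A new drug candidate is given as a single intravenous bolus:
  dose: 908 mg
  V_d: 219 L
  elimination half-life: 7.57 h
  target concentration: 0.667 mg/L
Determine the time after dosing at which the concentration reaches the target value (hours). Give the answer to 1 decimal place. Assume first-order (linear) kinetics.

C₀ = Dose / Vd = 908.0 / 219 = 4.146 mg/L
k = ln2 / t½ = 0.693147 / 7.57 = 0.09156 h⁻¹
t = ln(C₀ / C) / k = ln(4.146 / 0.667) / 0.09156
  = ln(6.216) / 0.09156 = 1.827 / 0.09156 = 19.95 h

20.0 h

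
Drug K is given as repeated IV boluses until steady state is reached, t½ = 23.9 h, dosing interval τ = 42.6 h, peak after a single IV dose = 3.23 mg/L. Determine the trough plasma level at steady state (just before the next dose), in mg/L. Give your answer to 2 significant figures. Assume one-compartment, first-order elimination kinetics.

k = ln2 / t½ = 0.693147 / 23.9 = 0.02900 h⁻¹
e^(−kτ) = e^(−0.02900 × 42.6) = 0.2907
Accumulation ratio R = 1 / (1 − e^(−kτ)) = 1 / (1 − 0.2907) = 1.410
Steady-state trough = C₀ × R × e^(−kτ) = 3.23 × 1.410 × 0.2907 = 1.324 mg/L

1.3 mg/L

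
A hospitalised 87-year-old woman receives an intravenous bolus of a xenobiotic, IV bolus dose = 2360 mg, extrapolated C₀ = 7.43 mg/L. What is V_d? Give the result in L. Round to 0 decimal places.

318 L

Vd = Dose / C₀ = 2360 / 7.43 = 317.6 L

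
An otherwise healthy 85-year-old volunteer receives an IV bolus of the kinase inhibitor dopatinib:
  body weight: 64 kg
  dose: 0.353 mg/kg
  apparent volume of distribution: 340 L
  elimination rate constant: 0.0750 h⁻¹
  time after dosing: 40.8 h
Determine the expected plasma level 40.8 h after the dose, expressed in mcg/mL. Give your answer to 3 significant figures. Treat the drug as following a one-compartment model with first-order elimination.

Total dose = 0.353 × 64 = 22.59 mg
C₀ = Dose / Vd = 22.59 / 340 = 0.06644 mg/L
C = C₀ · e^(−k·t) = 0.06644 × e^(−0.07500 × 40.8)
  = 0.06644 × 0.04689 = 0.003115 mg/L
(0.003115 mg/L = 0.003115 mcg/mL)

0.00312 mcg/mL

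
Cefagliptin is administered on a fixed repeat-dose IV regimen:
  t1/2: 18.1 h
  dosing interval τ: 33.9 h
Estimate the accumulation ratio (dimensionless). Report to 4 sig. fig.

1.376

k = ln2 / t½ = 0.693147 / 18.1 = 0.03830 h⁻¹
e^(−kτ) = e^(−0.03830 × 33.9) = 0.2730
Accumulation ratio R = 1 / (1 − e^(−kτ)) = 1 / (1 − 0.2730) = 1.376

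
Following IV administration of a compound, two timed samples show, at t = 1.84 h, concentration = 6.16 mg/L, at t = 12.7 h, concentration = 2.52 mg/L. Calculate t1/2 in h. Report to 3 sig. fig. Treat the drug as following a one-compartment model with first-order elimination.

k = ln(C₁/C₂) / (t₂ − t₁) = ln(6.16/2.52) / (12.7 − 1.84)
  = 0.8938 / 10.86 = 0.08230 h⁻¹
t½ = ln2 / k = 0.693147 / 0.08230 = 8.422 h

8.42 h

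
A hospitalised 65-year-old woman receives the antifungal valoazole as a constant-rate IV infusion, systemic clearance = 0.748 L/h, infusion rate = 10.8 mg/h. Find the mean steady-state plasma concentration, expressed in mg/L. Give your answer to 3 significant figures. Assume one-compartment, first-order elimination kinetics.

14.4 mg/L

At steady state Css = R₀ / CL = 10.8 / 0.7480 = 14.44 mg/L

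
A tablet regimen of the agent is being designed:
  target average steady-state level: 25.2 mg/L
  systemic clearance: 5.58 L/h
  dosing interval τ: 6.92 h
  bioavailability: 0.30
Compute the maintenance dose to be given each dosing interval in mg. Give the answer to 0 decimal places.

3244 mg

At steady state, F × (Dose/τ) = Css × CL.
Dose = Css × CL × τ / F = 25.2 × 5.580 × 6.92 / 0.30 = 3244 mg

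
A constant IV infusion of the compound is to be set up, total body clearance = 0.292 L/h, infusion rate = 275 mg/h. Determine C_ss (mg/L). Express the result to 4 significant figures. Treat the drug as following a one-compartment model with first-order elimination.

941.8 mg/L

At steady state Css = R₀ / CL = 275 / 0.2920 = 941.8 mg/L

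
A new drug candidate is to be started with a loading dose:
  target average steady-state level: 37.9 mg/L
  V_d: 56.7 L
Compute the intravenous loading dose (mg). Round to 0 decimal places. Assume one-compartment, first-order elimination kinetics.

2149 mg

LD = Css × Vd = 37.9 × 56.7 = 2149 mg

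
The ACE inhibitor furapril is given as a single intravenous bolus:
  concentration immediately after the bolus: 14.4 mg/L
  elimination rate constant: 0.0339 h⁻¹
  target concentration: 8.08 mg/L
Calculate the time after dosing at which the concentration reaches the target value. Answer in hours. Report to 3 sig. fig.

17.0 h

t = ln(C₀ / C) / k = ln(14.40 / 8.08) / 0.03390
  = ln(1.782) / 0.03390 = 0.5777 / 0.03390 = 17.04 h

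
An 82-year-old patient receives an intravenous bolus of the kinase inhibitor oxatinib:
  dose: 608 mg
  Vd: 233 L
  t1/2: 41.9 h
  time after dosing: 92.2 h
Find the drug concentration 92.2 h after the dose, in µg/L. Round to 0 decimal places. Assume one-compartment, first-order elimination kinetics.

568 µg/L

C₀ = Dose / Vd = 608.0 / 233 = 2.609 mg/L
k = ln2 / t½ = 0.693147 / 41.9 = 0.01654 h⁻¹
C = C₀ · e^(−k·t) = 2.609 × e^(−0.01654 × 92.2)
  = 2.609 × 0.2176 = 0.5677 mg/L
Convert: 0.5677 mg/L × 1000 = 567.7 µg/L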